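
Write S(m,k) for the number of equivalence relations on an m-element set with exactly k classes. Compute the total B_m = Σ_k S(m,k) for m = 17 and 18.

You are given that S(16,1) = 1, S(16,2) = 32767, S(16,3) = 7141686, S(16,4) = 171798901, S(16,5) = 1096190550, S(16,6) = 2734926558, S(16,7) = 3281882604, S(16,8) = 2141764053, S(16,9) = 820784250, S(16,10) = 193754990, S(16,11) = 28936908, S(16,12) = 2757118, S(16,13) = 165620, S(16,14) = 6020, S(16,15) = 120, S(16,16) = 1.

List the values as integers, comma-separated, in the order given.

i=17: T(17,1)=0+1·1=1 | T(17,2)=1+2·32767=65535 | T(17,3)=32767+3·7141686=21457825 | T(17,4)=7141686+4·171798901=694337290 | T(17,5)=171798901+5·1096190550=5652751651 | T(17,6)=1096190550+6·2734926558=17505749898 | T(17,7)=2734926558+7·3281882604=25708104786 | T(17,8)=3281882604+8·2141764053=20415995028 | T(17,9)=2141764053+9·820784250=9528822303 | T(17,10)=820784250+10·193754990=2758334150 | T(17,11)=193754990+11·28936908=512060978 | T(17,12)=28936908+12·2757118=62022324 | T(17,13)=2757118+13·165620=4910178 | T(17,14)=165620+14·6020=249900 | T(17,15)=6020+15·120=7820 | T(17,16)=120+16·1=136 | T(17,17)=1+17·0=1
i=18: T(18,1)=0+1·1=1 | T(18,2)=1+2·65535=131071 | T(18,3)=65535+3·21457825=64439010 | T(18,4)=21457825+4·694337290=2798806985 | T(18,5)=694337290+5·5652751651=28958095545 | T(18,6)=5652751651+6·17505749898=110687251039 | T(18,7)=17505749898+7·25708104786=197462483400 | T(18,8)=25708104786+8·20415995028=189036065010 | T(18,9)=20415995028+9·9528822303=106175395755 | T(18,10)=9528822303+10·2758334150=37112163803 | T(18,11)=2758334150+11·512060978=8391004908 | T(18,12)=512060978+12·62022324=1256328866 | T(18,13)=62022324+13·4910178=125854638 | T(18,14)=4910178+14·249900=8408778 | T(18,15)=249900+15·7820=367200 | T(18,16)=7820+16·136=9996 | T(18,17)=136+17·1=153 | T(18,18)=1+18·0=1
B_17 = ΣS(17,k) = 1+65535+21457825+694337290+5652751651+17505749898+25708104786+20415995028+9528822303+2758334150+512060978+62022324+4910178+249900+7820+136+1 = 82864869804
B_18 = ΣS(18,k) = 1+131071+64439010+2798806985+28958095545+110687251039+197462483400+189036065010+106175395755+37112163803+8391004908+1256328866+125854638+8408778+367200+9996+153+1 = 682076806159

82864869804, 682076806159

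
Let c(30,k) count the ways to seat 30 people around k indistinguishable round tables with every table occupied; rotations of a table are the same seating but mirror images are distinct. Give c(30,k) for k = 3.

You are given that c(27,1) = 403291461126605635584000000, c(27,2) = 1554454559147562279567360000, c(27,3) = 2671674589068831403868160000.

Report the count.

62262192842035613491057459200000

r28: T_28,1=27×403291461126605635584000000+0=10888869450418352160768000000; T_28,2=27×1554454559147562279567360000+403291461126605635584000000=42373564558110787183902720000; T_28,3=27×2671674589068831403868160000+1554454559147562279567360000=73689668464006010184007680000
r29: T_29,2=28×42373564558110787183902720000+10888869450418352160768000000=1197348677077520393310044160000; T_29,3=28×73689668464006010184007680000+42373564558110787183902720000=2105684281550279072336117760000
r30: T_30,3=29×2105684281550279072336117760000+1197348677077520393310044160000=62262192842035613491057459200000
Read c(30,3) = 62262192842035613491057459200000.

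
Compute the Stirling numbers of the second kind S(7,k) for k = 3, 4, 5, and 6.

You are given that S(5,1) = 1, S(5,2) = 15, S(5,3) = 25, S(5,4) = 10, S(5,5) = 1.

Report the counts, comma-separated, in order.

301, 350, 140, 21

i=6: T(6,2)=1+2·15=31 | T(6,3)=15+3·25=90 | T(6,4)=25+4·10=65 | T(6,5)=10+5·1=15 | T(6,6)=1+6·0=1
i=7: T(7,3)=31+3·90=301 | T(7,4)=90+4·65=350 | T(7,5)=65+5·15=140 | T(7,6)=15+6·1=21
Read S(7,3) = 301, S(7,4) = 350, S(7,5) = 140, S(7,6) = 21.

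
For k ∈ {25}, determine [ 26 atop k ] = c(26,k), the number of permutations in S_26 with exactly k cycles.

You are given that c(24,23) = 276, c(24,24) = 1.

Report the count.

r25: T_25,24=24×1+276=300; T_25,25=24×0+1=1
r26: T_26,25=25×1+300=325
Read c(26,25) = 325.

325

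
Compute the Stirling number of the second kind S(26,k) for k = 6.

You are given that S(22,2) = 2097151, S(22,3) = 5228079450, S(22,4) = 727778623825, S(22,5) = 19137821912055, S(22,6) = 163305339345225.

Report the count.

224595186974125331

r23: T_23,3=3×5228079450+2097151=15686335501; T_23,4=4×727778623825+5228079450=2916342574750; T_23,5=5×19137821912055+727778623825=96416888184100; T_23,6=6×163305339345225+19137821912055=998969857983405
r24: T_24,4=4×2916342574750+15686335501=11681056634501; T_24,5=5×96416888184100+2916342574750=485000783495250; T_24,6=6×998969857983405+96416888184100=6090236036084530
r25: T_25,5=5×485000783495250+11681056634501=2436684974110751; T_25,6=6×6090236036084530+485000783495250=37026417000002430
r26: T_26,6=6×37026417000002430+2436684974110751=224595186974125331
Read S(26,6) = 224595186974125331.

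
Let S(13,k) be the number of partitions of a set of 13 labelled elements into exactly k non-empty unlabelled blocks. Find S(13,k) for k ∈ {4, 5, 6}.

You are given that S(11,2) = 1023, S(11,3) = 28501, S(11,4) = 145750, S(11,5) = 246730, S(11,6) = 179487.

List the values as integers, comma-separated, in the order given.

row 12: T[12][3]=3·28501+1023=86526  T[12][4]=4·145750+28501=611501  T[12][5]=5·246730+145750=1379400  T[12][6]=6·179487+246730=1323652
row 13: T[13][4]=4·611501+86526=2532530  T[13][5]=5·1379400+611501=7508501  T[13][6]=6·1323652+1379400=9321312
Read S(13,4) = 2532530, S(13,5) = 7508501, S(13,6) = 9321312.

2532530, 7508501, 9321312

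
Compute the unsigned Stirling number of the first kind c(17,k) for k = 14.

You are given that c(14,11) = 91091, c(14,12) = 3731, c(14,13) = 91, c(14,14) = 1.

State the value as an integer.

@15  (15,12):3731·14+91091→143325, (15,13):91·14+3731→5005, (15,14):1·14+91→105
@16  (16,13):5005·15+143325→218400, (16,14):105·15+5005→6580
@17  (17,14):6580·16+218400→323680
Read c(17,14) = 323680.

323680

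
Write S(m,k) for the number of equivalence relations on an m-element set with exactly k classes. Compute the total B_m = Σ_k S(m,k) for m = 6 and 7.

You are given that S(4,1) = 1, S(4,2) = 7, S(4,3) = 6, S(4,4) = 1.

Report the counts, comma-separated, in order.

203, 877

r5: T_5,1=1×1+0=1; T_5,2=2×7+1=15; T_5,3=3×6+7=25; T_5,4=4×1+6=10; T_5,5=5×0+1=1
r6: T_6,1=1×1+0=1; T_6,2=2×15+1=31; T_6,3=3×25+15=90; T_6,4=4×10+25=65; T_6,5=5×1+10=15; T_6,6=6×0+1=1
r7: T_7,1=1×1+0=1; T_7,2=2×31+1=63; T_7,3=3×90+31=301; T_7,4=4×65+90=350; T_7,5=5×15+65=140; T_7,6=6×1+15=21; T_7,7=7×0+1=1
B_6 = ΣS(6,k) = 1+31+90+65+15+1 = 203
B_7 = ΣS(7,k) = 1+63+301+350+140+21+1 = 877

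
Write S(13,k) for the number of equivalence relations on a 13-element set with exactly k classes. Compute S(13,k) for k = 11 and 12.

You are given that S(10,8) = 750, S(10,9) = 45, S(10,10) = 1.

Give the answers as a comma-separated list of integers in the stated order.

2431, 78

row 11: T[11][9]=9·45+750=1155  T[11][10]=10·1+45=55  T[11][11]=11·0+1=1
row 12: T[12][10]=10·55+1155=1705  T[12][11]=11·1+55=66  T[12][12]=12·0+1=1
row 13: T[13][11]=11·66+1705=2431  T[13][12]=12·1+66=78
Read S(13,11) = 2431, S(13,12) = 78.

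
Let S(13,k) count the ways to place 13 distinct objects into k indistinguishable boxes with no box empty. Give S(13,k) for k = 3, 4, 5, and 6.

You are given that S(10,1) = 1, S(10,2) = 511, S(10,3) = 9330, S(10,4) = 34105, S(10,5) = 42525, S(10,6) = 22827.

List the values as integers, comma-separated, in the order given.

261625, 2532530, 7508501, 9321312

[11] T[11,1]:1*1+0=1 · T[11,2]:2*511+1=1023 · T[11,3]:3*9330+511=28501 · T[11,4]:4*34105+9330=145750 · T[11,5]:5*42525+34105=246730 · T[11,6]:6*22827+42525=179487
[12] T[12,2]:2*1023+1=2047 · T[12,3]:3*28501+1023=86526 · T[12,4]:4*145750+28501=611501 · T[12,5]:5*246730+145750=1379400 · T[12,6]:6*179487+246730=1323652
[13] T[13,3]:3*86526+2047=261625 · T[13,4]:4*611501+86526=2532530 · T[13,5]:5*1379400+611501=7508501 · T[13,6]:6*1323652+1379400=9321312
Read S(13,3) = 261625, S(13,4) = 2532530, S(13,5) = 7508501, S(13,6) = 9321312.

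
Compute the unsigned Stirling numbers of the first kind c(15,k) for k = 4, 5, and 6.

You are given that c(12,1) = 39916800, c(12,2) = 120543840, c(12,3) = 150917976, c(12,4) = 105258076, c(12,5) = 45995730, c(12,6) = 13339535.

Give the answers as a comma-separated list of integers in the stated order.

310989260400, 159721605680, 56663366760

row 13: T[13][2]=12·120543840+39916800=1486442880  T[13][3]=12·150917976+120543840=1931559552  T[13][4]=12·105258076+150917976=1414014888  T[13][5]=12·45995730+105258076=657206836  T[13][6]=12·13339535+45995730=206070150
row 14: T[14][3]=13·1931559552+1486442880=26596717056  T[14][4]=13·1414014888+1931559552=20313753096  T[14][5]=13·657206836+1414014888=9957703756  T[14][6]=13·206070150+657206836=3336118786
row 15: T[15][4]=14·20313753096+26596717056=310989260400  T[15][5]=14·9957703756+20313753096=159721605680  T[15][6]=14·3336118786+9957703756=56663366760
Read c(15,4) = 310989260400, c(15,5) = 159721605680, c(15,6) = 56663366760.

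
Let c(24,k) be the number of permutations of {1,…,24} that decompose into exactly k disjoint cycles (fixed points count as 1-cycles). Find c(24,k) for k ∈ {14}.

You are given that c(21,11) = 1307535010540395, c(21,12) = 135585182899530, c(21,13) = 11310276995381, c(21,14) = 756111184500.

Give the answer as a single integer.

34701806448704206

i=22: T(22,12)=1307535010540395+21·135585182899530=4154823851430525 | T(22,13)=135585182899530+21·11310276995381=373100999802531 | T(22,14)=11310276995381+21·756111184500=27188611869881
i=23: T(23,13)=4154823851430525+22·373100999802531=12363045847086207 | T(23,14)=373100999802531+22·27188611869881=971250460939913
i=24: T(24,14)=12363045847086207+23·971250460939913=34701806448704206
Read c(24,14) = 34701806448704206.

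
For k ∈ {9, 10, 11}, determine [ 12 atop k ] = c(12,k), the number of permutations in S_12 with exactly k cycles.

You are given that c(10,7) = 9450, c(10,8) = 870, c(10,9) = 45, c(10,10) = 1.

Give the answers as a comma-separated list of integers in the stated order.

[11] T[11,8]:10*870+9450=18150 · T[11,9]:10*45+870=1320 · T[11,10]:10*1+45=55 · T[11,11]:10*0+1=1
[12] T[12,9]:11*1320+18150=32670 · T[12,10]:11*55+1320=1925 · T[12,11]:11*1+55=66
Read c(12,9) = 32670, c(12,10) = 1925, c(12,11) = 66.

32670, 1925, 66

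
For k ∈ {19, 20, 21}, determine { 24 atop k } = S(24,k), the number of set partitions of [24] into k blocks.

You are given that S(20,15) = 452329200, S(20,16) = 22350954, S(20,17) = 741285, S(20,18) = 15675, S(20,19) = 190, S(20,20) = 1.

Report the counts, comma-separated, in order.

3880739170, 116972779, 2454606

@21  (21,16):22350954·16+452329200→809944464, (21,17):741285·17+22350954→34952799, (21,18):15675·18+741285→1023435, (21,19):190·19+15675→19285, (21,20):1·20+190→210, (21,21):0·21+1→1
@22  (22,17):34952799·17+809944464→1404142047, (22,18):1023435·18+34952799→53374629, (22,19):19285·19+1023435→1389850, (22,20):210·20+19285→23485, (22,21):1·21+210→231
@23  (23,18):53374629·18+1404142047→2364885369, (23,19):1389850·19+53374629→79781779, (23,20):23485·20+1389850→1859550, (23,21):231·21+23485→28336
@24  (24,19):79781779·19+2364885369→3880739170, (24,20):1859550·20+79781779→116972779, (24,21):28336·21+1859550→2454606
Read S(24,19) = 3880739170, S(24,20) = 116972779, S(24,21) = 2454606.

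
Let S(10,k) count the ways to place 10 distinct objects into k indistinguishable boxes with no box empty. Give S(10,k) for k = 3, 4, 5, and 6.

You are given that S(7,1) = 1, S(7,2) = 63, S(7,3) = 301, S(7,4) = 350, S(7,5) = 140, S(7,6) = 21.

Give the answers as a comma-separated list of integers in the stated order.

9330, 34105, 42525, 22827

@8  (8,1):1·1+0→1, (8,2):63·2+1→127, (8,3):301·3+63→966, (8,4):350·4+301→1701, (8,5):140·5+350→1050, (8,6):21·6+140→266
@9  (9,2):127·2+1→255, (9,3):966·3+127→3025, (9,4):1701·4+966→7770, (9,5):1050·5+1701→6951, (9,6):266·6+1050→2646
@10  (10,3):3025·3+255→9330, (10,4):7770·4+3025→34105, (10,5):6951·5+7770→42525, (10,6):2646·6+6951→22827
Read S(10,3) = 9330, S(10,4) = 34105, S(10,5) = 42525, S(10,6) = 22827.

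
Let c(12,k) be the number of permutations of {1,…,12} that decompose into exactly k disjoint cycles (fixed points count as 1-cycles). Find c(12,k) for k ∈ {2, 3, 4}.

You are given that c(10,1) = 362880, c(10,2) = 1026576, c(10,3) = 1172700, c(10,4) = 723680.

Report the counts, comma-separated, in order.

@11  (11,1):362880·10+0→3628800, (11,2):1026576·10+362880→10628640, (11,3):1172700·10+1026576→12753576, (11,4):723680·10+1172700→8409500
@12  (12,2):10628640·11+3628800→120543840, (12,3):12753576·11+10628640→150917976, (12,4):8409500·11+12753576→105258076
Read c(12,2) = 120543840, c(12,3) = 150917976, c(12,4) = 105258076.

120543840, 150917976, 105258076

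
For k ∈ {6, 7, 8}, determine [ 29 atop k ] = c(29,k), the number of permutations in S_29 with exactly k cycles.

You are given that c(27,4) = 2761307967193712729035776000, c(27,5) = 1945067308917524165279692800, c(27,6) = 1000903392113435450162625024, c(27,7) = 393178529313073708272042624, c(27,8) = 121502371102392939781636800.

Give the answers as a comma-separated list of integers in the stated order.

866422974395414742142363398144, 354237722035840197377888292864, 114481515057741551880042390144

row 28: T[28][5]=27·1945067308917524165279692800+2761307967193712729035776000=55278125307966865191587481600  T[28][6]=27·1000903392113435450162625024+1945067308917524165279692800=28969458895980281319670568448  T[28][7]=27·393178529313073708272042624+1000903392113435450162625024=11616723683566425573507775872  T[28][8]=27·121502371102392939781636800+393178529313073708272042624=3673742549077683082376236224
row 29: T[29][6]=28·28969458895980281319670568448+55278125307966865191587481600=866422974395414742142363398144  T[29][7]=28·11616723683566425573507775872+28969458895980281319670568448=354237722035840197377888292864  T[29][8]=28·3673742549077683082376236224+11616723683566425573507775872=114481515057741551880042390144
Read c(29,6) = 866422974395414742142363398144, c(29,7) = 354237722035840197377888292864, c(29,8) = 114481515057741551880042390144.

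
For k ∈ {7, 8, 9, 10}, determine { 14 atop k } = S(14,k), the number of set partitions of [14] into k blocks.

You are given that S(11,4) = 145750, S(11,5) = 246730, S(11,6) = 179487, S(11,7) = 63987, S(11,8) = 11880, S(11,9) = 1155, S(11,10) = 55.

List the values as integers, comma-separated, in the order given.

49329280, 20912320, 5135130, 752752

row 12: T[12][5]=5·246730+145750=1379400  T[12][6]=6·179487+246730=1323652  T[12][7]=7·63987+179487=627396  T[12][8]=8·11880+63987=159027  T[12][9]=9·1155+11880=22275  T[12][10]=10·55+1155=1705
row 13: T[13][6]=6·1323652+1379400=9321312  T[13][7]=7·627396+1323652=5715424  T[13][8]=8·159027+627396=1899612  T[13][9]=9·22275+159027=359502  T[13][10]=10·1705+22275=39325
row 14: T[14][7]=7·5715424+9321312=49329280  T[14][8]=8·1899612+5715424=20912320  T[14][9]=9·359502+1899612=5135130  T[14][10]=10·39325+359502=752752
Read S(14,7) = 49329280, S(14,8) = 20912320, S(14,9) = 5135130, S(14,10) = 752752.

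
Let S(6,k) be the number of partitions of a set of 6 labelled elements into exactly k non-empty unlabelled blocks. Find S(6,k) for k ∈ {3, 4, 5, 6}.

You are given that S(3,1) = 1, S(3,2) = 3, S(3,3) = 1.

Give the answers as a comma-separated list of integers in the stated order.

90, 65, 15, 1

row 4: T[4][1]=1·1+0=1  T[4][2]=2·3+1=7  T[4][3]=3·1+3=6  T[4][4]=4·0+1=1
row 5: T[5][2]=2·7+1=15  T[5][3]=3·6+7=25  T[5][4]=4·1+6=10  T[5][5]=5·0+1=1
row 6: T[6][3]=3·25+15=90  T[6][4]=4·10+25=65  T[6][5]=5·1+10=15  T[6][6]=6·0+1=1
Read S(6,3) = 90, S(6,4) = 65, S(6,5) = 15, S(6,6) = 1.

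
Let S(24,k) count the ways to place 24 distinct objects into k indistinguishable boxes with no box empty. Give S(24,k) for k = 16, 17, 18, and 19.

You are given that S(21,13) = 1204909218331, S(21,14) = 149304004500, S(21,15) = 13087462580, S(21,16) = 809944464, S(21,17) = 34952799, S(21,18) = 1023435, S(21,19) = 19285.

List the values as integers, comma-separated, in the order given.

20677182465555, 1610949936915, 92484925445, 3880739170

row 22: T[22][14]=14·149304004500+1204909218331=3295165281331  T[22][15]=15·13087462580+149304004500=345615943200  T[22][16]=16·809944464+13087462580=26046574004  T[22][17]=17·34952799+809944464=1404142047  T[22][18]=18·1023435+34952799=53374629  T[22][19]=19·19285+1023435=1389850
row 23: T[23][15]=15·345615943200+3295165281331=8479404429331  T[23][16]=16·26046574004+345615943200=762361127264  T[23][17]=17·1404142047+26046574004=49916988803  T[23][18]=18·53374629+1404142047=2364885369  T[23][19]=19·1389850+53374629=79781779
row 24: T[24][16]=16·762361127264+8479404429331=20677182465555  T[24][17]=17·49916988803+762361127264=1610949936915  T[24][18]=18·2364885369+49916988803=92484925445  T[24][19]=19·79781779+2364885369=3880739170
Read S(24,16) = 20677182465555, S(24,17) = 1610949936915, S(24,18) = 92484925445, S(24,19) = 3880739170.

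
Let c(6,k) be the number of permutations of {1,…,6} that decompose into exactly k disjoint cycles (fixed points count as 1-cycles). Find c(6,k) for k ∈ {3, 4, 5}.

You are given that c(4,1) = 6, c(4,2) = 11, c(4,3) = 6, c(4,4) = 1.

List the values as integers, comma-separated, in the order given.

225, 85, 15

r5: T_5,2=4×11+6=50; T_5,3=4×6+11=35; T_5,4=4×1+6=10; T_5,5=4×0+1=1
r6: T_6,3=5×35+50=225; T_6,4=5×10+35=85; T_6,5=5×1+10=15
Read c(6,3) = 225, c(6,4) = 85, c(6,5) = 15.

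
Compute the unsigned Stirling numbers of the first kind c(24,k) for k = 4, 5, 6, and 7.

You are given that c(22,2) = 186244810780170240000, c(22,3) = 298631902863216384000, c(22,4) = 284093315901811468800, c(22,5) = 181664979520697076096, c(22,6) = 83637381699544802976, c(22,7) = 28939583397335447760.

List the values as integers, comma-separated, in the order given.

157375898285941510732800, 105005310755917452984576, 50779532534302850198976, 18588776355051949776576

@23  (23,3):298631902863216384000·22+186244810780170240000→6756146673770930688000, (23,4):284093315901811468800·22+298631902863216384000→6548684852703068697600, (23,5):181664979520697076096·22+284093315901811468800→4280722865357147142912, (23,6):83637381699544802976·22+181664979520697076096→2021687376910682741568, (23,7):28939583397335447760·22+83637381699544802976→720308216440924653696
@24  (24,4):6548684852703068697600·23+6756146673770930688000→157375898285941510732800, (24,5):4280722865357147142912·23+6548684852703068697600→105005310755917452984576, (24,6):2021687376910682741568·23+4280722865357147142912→50779532534302850198976, (24,7):720308216440924653696·23+2021687376910682741568→18588776355051949776576
Read c(24,4) = 157375898285941510732800, c(24,5) = 105005310755917452984576, c(24,6) = 50779532534302850198976, c(24,7) = 18588776355051949776576.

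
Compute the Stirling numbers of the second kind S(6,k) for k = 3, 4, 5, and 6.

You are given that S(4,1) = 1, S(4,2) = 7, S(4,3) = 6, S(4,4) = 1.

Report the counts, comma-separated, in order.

90, 65, 15, 1

[5] T[5,2]:2*7+1=15 · T[5,3]:3*6+7=25 · T[5,4]:4*1+6=10 · T[5,5]:5*0+1=1
[6] T[6,3]:3*25+15=90 · T[6,4]:4*10+25=65 · T[6,5]:5*1+10=15 · T[6,6]:6*0+1=1
Read S(6,3) = 90, S(6,4) = 65, S(6,5) = 15, S(6,6) = 1.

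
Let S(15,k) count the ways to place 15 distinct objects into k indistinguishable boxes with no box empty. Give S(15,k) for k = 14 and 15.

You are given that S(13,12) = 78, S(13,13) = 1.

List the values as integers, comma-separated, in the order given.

105, 1

@14  (14,13):1·13+78→91, (14,14):0·14+1→1
@15  (15,14):1·14+91→105, (15,15):0·15+1→1
Read S(15,14) = 105, S(15,15) = 1.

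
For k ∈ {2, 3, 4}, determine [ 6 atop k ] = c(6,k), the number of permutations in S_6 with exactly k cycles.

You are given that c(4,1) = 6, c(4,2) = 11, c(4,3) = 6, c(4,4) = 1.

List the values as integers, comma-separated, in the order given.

274, 225, 85

i=5: T(5,1)=0+4·6=24 | T(5,2)=6+4·11=50 | T(5,3)=11+4·6=35 | T(5,4)=6+4·1=10
i=6: T(6,2)=24+5·50=274 | T(6,3)=50+5·35=225 | T(6,4)=35+5·10=85
Read c(6,2) = 274, c(6,3) = 225, c(6,4) = 85.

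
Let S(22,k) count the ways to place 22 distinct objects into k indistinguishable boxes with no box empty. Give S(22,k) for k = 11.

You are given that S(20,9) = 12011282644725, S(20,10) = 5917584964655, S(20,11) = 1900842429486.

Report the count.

r21: T_21,10=10×5917584964655+12011282644725=71187132291275; T_21,11=11×1900842429486+5917584964655=26826851689001
r22: T_22,11=11×26826851689001+71187132291275=366282500870286
Read S(22,11) = 366282500870286.

366282500870286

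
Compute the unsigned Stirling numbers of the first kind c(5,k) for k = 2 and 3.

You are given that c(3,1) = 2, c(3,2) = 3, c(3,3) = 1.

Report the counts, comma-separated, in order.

50, 35

i=4: T(4,1)=0+3·2=6 | T(4,2)=2+3·3=11 | T(4,3)=3+3·1=6
i=5: T(5,2)=6+4·11=50 | T(5,3)=11+4·6=35
Read c(5,2) = 50, c(5,3) = 35.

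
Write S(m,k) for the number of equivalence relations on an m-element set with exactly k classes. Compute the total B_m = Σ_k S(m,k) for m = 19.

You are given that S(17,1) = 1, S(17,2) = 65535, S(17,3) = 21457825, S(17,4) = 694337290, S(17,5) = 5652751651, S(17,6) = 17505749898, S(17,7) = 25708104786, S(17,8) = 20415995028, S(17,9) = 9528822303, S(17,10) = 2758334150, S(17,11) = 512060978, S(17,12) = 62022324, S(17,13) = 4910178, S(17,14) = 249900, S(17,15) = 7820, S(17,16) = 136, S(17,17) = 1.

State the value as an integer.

r18: T_18,1=1×1+0=1; T_18,2=2×65535+1=131071; T_18,3=3×21457825+65535=64439010; T_18,4=4×694337290+21457825=2798806985; T_18,5=5×5652751651+694337290=28958095545; T_18,6=6×17505749898+5652751651=110687251039; T_18,7=7×25708104786+17505749898=197462483400; T_18,8=8×20415995028+25708104786=189036065010; T_18,9=9×9528822303+20415995028=106175395755; T_18,10=10×2758334150+9528822303=37112163803; T_18,11=11×512060978+2758334150=8391004908; T_18,12=12×62022324+512060978=1256328866; T_18,13=13×4910178+62022324=125854638; T_18,14=14×249900+4910178=8408778; T_18,15=15×7820+249900=367200; T_18,16=16×136+7820=9996; T_18,17=17×1+136=153; T_18,18=18×0+1=1
r19: T_19,1=1×1+0=1; T_19,2=2×131071+1=262143; T_19,3=3×64439010+131071=193448101; T_19,4=4×2798806985+64439010=11259666950; T_19,5=5×28958095545+2798806985=147589284710; T_19,6=6×110687251039+28958095545=693081601779; T_19,7=7×197462483400+110687251039=1492924634839; T_19,8=8×189036065010+197462483400=1709751003480; T_19,9=9×106175395755+189036065010=1144614626805; T_19,10=10×37112163803+106175395755=477297033785; T_19,11=11×8391004908+37112163803=129413217791; T_19,12=12×1256328866+8391004908=23466951300; T_19,13=13×125854638+1256328866=2892439160; T_19,14=14×8408778+125854638=243577530; T_19,15=15×367200+8408778=13916778; T_19,16=16×9996+367200=527136; T_19,17=17×153+9996=12597; T_19,18=18×1+153=171; T_19,19=19×0+1=1
B_19 = ΣS(19,k) = 1+262143+193448101+11259666950+147589284710+693081601779+1492924634839+1709751003480+1144614626805+477297033785+129413217791+23466951300+2892439160+243577530+13916778+527136+12597+171+1 = 5832742205057

5832742205057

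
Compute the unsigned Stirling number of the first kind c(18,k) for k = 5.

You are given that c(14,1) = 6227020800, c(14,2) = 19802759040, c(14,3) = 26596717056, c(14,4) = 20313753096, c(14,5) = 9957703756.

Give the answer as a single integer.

909299905844112

i=15: T(15,2)=6227020800+14·19802759040=283465647360 | T(15,3)=19802759040+14·26596717056=392156797824 | T(15,4)=26596717056+14·20313753096=310989260400 | T(15,5)=20313753096+14·9957703756=159721605680
i=16: T(16,3)=283465647360+15·392156797824=6165817614720 | T(16,4)=392156797824+15·310989260400=5056995703824 | T(16,5)=310989260400+15·159721605680=2706813345600
i=17: T(17,4)=6165817614720+16·5056995703824=87077748875904 | T(17,5)=5056995703824+16·2706813345600=48366009233424
i=18: T(18,5)=87077748875904+17·48366009233424=909299905844112
Read c(18,5) = 909299905844112.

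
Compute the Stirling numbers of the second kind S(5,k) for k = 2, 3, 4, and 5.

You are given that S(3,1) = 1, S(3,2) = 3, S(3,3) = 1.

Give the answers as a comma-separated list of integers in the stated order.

15, 25, 10, 1

i=4: T(4,1)=0+1·1=1 | T(4,2)=1+2·3=7 | T(4,3)=3+3·1=6 | T(4,4)=1+4·0=1
i=5: T(5,2)=1+2·7=15 | T(5,3)=7+3·6=25 | T(5,4)=6+4·1=10 | T(5,5)=1+5·0=1
Read S(5,2) = 15, S(5,3) = 25, S(5,4) = 10, S(5,5) = 1.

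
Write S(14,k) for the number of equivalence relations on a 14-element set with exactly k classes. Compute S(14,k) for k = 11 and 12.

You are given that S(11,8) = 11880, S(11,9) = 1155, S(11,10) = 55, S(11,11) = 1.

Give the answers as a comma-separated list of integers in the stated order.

66066, 3367

r12: T_12,9=9×1155+11880=22275; T_12,10=10×55+1155=1705; T_12,11=11×1+55=66; T_12,12=12×0+1=1
r13: T_13,10=10×1705+22275=39325; T_13,11=11×66+1705=2431; T_13,12=12×1+66=78
r14: T_14,11=11×2431+39325=66066; T_14,12=12×78+2431=3367
Read S(14,11) = 66066, S(14,12) = 3367.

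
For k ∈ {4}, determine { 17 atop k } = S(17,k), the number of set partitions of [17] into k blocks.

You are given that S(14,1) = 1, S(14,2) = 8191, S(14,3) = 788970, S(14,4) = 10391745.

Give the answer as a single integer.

694337290

[15] T[15,2]:2*8191+1=16383 · T[15,3]:3*788970+8191=2375101 · T[15,4]:4*10391745+788970=42355950
[16] T[16,3]:3*2375101+16383=7141686 · T[16,4]:4*42355950+2375101=171798901
[17] T[17,4]:4*171798901+7141686=694337290
Read S(17,4) = 694337290.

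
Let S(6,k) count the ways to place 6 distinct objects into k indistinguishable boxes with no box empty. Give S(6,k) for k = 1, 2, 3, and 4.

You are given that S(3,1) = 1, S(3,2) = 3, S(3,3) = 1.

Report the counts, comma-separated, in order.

row 4: T[4][1]=1·1+0=1  T[4][2]=2·3+1=7  T[4][3]=3·1+3=6  T[4][4]=4·0+1=1
row 5: T[5][1]=1·1+0=1  T[5][2]=2·7+1=15  T[5][3]=3·6+7=25  T[5][4]=4·1+6=10
row 6: T[6][1]=1·1+0=1  T[6][2]=2·15+1=31  T[6][3]=3·25+15=90  T[6][4]=4·10+25=65
Read S(6,1) = 1, S(6,2) = 31, S(6,3) = 90, S(6,4) = 65.

1, 31, 90, 65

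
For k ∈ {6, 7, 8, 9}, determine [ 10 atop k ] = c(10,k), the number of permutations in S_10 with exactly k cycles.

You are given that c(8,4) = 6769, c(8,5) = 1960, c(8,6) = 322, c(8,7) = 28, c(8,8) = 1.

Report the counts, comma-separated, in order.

[9] T[9,5]:8*1960+6769=22449 · T[9,6]:8*322+1960=4536 · T[9,7]:8*28+322=546 · T[9,8]:8*1+28=36 · T[9,9]:8*0+1=1
[10] T[10,6]:9*4536+22449=63273 · T[10,7]:9*546+4536=9450 · T[10,8]:9*36+546=870 · T[10,9]:9*1+36=45
Read c(10,6) = 63273, c(10,7) = 9450, c(10,8) = 870, c(10,9) = 45.

63273, 9450, 870, 45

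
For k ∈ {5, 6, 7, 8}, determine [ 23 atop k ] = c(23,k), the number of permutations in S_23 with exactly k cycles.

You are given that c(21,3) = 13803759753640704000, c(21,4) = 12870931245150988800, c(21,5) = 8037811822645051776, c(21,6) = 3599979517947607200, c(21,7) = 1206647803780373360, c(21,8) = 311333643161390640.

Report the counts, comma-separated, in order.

4280722865357147142912, 2021687376910682741568, 720308216440924653696, 199321978221066137360

i=22: T(22,4)=13803759753640704000+21·12870931245150988800=284093315901811468800 | T(22,5)=12870931245150988800+21·8037811822645051776=181664979520697076096 | T(22,6)=8037811822645051776+21·3599979517947607200=83637381699544802976 | T(22,7)=3599979517947607200+21·1206647803780373360=28939583397335447760 | T(22,8)=1206647803780373360+21·311333643161390640=7744654310169576800
i=23: T(23,5)=284093315901811468800+22·181664979520697076096=4280722865357147142912 | T(23,6)=181664979520697076096+22·83637381699544802976=2021687376910682741568 | T(23,7)=83637381699544802976+22·28939583397335447760=720308216440924653696 | T(23,8)=28939583397335447760+22·7744654310169576800=199321978221066137360
Read c(23,5) = 4280722865357147142912, c(23,6) = 2021687376910682741568, c(23,7) = 720308216440924653696, c(23,8) = 199321978221066137360.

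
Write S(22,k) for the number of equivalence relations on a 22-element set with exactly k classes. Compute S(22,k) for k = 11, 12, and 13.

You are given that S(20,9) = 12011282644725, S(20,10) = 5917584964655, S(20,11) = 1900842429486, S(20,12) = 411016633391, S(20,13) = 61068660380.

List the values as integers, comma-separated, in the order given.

[21] T[21,10]:10*5917584964655+12011282644725=71187132291275 · T[21,11]:11*1900842429486+5917584964655=26826851689001 · T[21,12]:12*411016633391+1900842429486=6833042030178 · T[21,13]:13*61068660380+411016633391=1204909218331
[22] T[22,11]:11*26826851689001+71187132291275=366282500870286 · T[22,12]:12*6833042030178+26826851689001=108823356051137 · T[22,13]:13*1204909218331+6833042030178=22496861868481
Read S(22,11) = 366282500870286, S(22,12) = 108823356051137, S(22,13) = 22496861868481.

366282500870286, 108823356051137, 22496861868481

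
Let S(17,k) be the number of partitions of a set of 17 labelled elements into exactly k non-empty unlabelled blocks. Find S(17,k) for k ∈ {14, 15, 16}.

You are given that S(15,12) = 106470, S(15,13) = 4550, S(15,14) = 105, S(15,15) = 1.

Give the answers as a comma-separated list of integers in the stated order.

row 16: T[16][13]=13·4550+106470=165620  T[16][14]=14·105+4550=6020  T[16][15]=15·1+105=120  T[16][16]=16·0+1=1
row 17: T[17][14]=14·6020+165620=249900  T[17][15]=15·120+6020=7820  T[17][16]=16·1+120=136
Read S(17,14) = 249900, S(17,15) = 7820, S(17,16) = 136.

249900, 7820, 136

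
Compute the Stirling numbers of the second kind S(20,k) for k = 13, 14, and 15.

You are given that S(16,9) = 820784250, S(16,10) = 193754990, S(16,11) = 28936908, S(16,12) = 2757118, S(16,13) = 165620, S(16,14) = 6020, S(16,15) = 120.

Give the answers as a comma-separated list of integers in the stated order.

61068660380, 6302524580, 452329200

i=17: T(17,10)=820784250+10·193754990=2758334150 | T(17,11)=193754990+11·28936908=512060978 | T(17,12)=28936908+12·2757118=62022324 | T(17,13)=2757118+13·165620=4910178 | T(17,14)=165620+14·6020=249900 | T(17,15)=6020+15·120=7820
i=18: T(18,11)=2758334150+11·512060978=8391004908 | T(18,12)=512060978+12·62022324=1256328866 | T(18,13)=62022324+13·4910178=125854638 | T(18,14)=4910178+14·249900=8408778 | T(18,15)=249900+15·7820=367200
i=19: T(19,12)=8391004908+12·1256328866=23466951300 | T(19,13)=1256328866+13·125854638=2892439160 | T(19,14)=125854638+14·8408778=243577530 | T(19,15)=8408778+15·367200=13916778
i=20: T(20,13)=23466951300+13·2892439160=61068660380 | T(20,14)=2892439160+14·243577530=6302524580 | T(20,15)=243577530+15·13916778=452329200
Read S(20,13) = 61068660380, S(20,14) = 6302524580, S(20,15) = 452329200.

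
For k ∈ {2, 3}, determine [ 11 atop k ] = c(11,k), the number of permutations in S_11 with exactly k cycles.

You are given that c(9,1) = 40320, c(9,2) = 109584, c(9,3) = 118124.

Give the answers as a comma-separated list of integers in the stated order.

[10] T[10,1]:9*40320+0=362880 · T[10,2]:9*109584+40320=1026576 · T[10,3]:9*118124+109584=1172700
[11] T[11,2]:10*1026576+362880=10628640 · T[11,3]:10*1172700+1026576=12753576
Read c(11,2) = 10628640, c(11,3) = 12753576.

10628640, 12753576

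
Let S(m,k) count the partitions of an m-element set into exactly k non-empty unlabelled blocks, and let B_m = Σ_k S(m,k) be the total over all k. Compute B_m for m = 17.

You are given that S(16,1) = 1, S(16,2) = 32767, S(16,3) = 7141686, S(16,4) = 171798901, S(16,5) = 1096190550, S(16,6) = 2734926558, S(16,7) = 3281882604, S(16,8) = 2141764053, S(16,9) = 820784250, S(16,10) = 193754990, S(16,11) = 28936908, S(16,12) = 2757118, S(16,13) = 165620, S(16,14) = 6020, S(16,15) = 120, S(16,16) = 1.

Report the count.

[17] T[17,1]:1*1+0=1 · T[17,2]:2*32767+1=65535 · T[17,3]:3*7141686+32767=21457825 · T[17,4]:4*171798901+7141686=694337290 · T[17,5]:5*1096190550+171798901=5652751651 · T[17,6]:6*2734926558+1096190550=17505749898 · T[17,7]:7*3281882604+2734926558=25708104786 · T[17,8]:8*2141764053+3281882604=20415995028 · T[17,9]:9*820784250+2141764053=9528822303 · T[17,10]:10*193754990+820784250=2758334150 · T[17,11]:11*28936908+193754990=512060978 · T[17,12]:12*2757118+28936908=62022324 · T[17,13]:13*165620+2757118=4910178 · T[17,14]:14*6020+165620=249900 · T[17,15]:15*120+6020=7820 · T[17,16]:16*1+120=136 · T[17,17]:17*0+1=1
B_17 = ΣS(17,k) = 1+65535+21457825+694337290+5652751651+17505749898+25708104786+20415995028+9528822303+2758334150+512060978+62022324+4910178+249900+7820+136+1 = 82864869804

82864869804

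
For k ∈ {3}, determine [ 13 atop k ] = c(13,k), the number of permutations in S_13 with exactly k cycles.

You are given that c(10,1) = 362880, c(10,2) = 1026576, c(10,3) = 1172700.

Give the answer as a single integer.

1931559552

@11  (11,1):362880·10+0→3628800, (11,2):1026576·10+362880→10628640, (11,3):1172700·10+1026576→12753576
@12  (12,2):10628640·11+3628800→120543840, (12,3):12753576·11+10628640→150917976
@13  (13,3):150917976·12+120543840→1931559552
Read c(13,3) = 1931559552.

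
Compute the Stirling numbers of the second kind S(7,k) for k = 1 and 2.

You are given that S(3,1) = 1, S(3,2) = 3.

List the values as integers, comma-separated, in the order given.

i=4: T(4,1)=0+1·1=1 | T(4,2)=1+2·3=7
i=5: T(5,1)=0+1·1=1 | T(5,2)=1+2·7=15
i=6: T(6,1)=0+1·1=1 | T(6,2)=1+2·15=31
i=7: T(7,1)=0+1·1=1 | T(7,2)=1+2·31=63
Read S(7,1) = 1, S(7,2) = 63.

1, 63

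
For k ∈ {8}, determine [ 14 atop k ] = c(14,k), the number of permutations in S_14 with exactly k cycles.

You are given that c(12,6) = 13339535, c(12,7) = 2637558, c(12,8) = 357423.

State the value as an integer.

135036473

[13] T[13,7]:12*2637558+13339535=44990231 · T[13,8]:12*357423+2637558=6926634
[14] T[14,8]:13*6926634+44990231=135036473
Read c(14,8) = 135036473.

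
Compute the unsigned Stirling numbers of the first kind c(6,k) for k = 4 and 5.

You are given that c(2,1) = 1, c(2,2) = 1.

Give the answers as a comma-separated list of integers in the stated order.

85, 15

[3] T[3,1]:2*1+0=2 · T[3,2]:2*1+1=3 · T[3,3]:2*0+1=1
[4] T[4,2]:3*3+2=11 · T[4,3]:3*1+3=6 · T[4,4]:3*0+1=1
[5] T[5,3]:4*6+11=35 · T[5,4]:4*1+6=10 · T[5,5]:4*0+1=1
[6] T[6,4]:5*10+35=85 · T[6,5]:5*1+10=15
Read c(6,4) = 85, c(6,5) = 15.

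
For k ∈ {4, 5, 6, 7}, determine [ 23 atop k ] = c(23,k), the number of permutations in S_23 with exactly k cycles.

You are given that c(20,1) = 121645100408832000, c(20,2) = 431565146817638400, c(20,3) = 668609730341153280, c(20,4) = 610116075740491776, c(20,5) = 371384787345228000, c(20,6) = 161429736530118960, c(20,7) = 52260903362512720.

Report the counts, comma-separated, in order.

[21] T[21,2]:20*431565146817638400+121645100408832000=8752948036761600000 · T[21,3]:20*668609730341153280+431565146817638400=13803759753640704000 · T[21,4]:20*610116075740491776+668609730341153280=12870931245150988800 · T[21,5]:20*371384787345228000+610116075740491776=8037811822645051776 · T[21,6]:20*161429736530118960+371384787345228000=3599979517947607200 · T[21,7]:20*52260903362512720+161429736530118960=1206647803780373360
[22] T[22,3]:21*13803759753640704000+8752948036761600000=298631902863216384000 · T[22,4]:21*12870931245150988800+13803759753640704000=284093315901811468800 · T[22,5]:21*8037811822645051776+12870931245150988800=181664979520697076096 · T[22,6]:21*3599979517947607200+8037811822645051776=83637381699544802976 · T[22,7]:21*1206647803780373360+3599979517947607200=28939583397335447760
[23] T[23,4]:22*284093315901811468800+298631902863216384000=6548684852703068697600 · T[23,5]:22*181664979520697076096+284093315901811468800=4280722865357147142912 · T[23,6]:22*83637381699544802976+181664979520697076096=2021687376910682741568 · T[23,7]:22*28939583397335447760+83637381699544802976=720308216440924653696
Read c(23,4) = 6548684852703068697600, c(23,5) = 4280722865357147142912, c(23,6) = 2021687376910682741568, c(23,7) = 720308216440924653696.

6548684852703068697600, 4280722865357147142912, 2021687376910682741568, 720308216440924653696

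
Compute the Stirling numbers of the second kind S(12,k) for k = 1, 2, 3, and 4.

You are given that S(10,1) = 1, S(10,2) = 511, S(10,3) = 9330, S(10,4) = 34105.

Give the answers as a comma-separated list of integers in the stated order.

1, 2047, 86526, 611501

[11] T[11,1]:1*1+0=1 · T[11,2]:2*511+1=1023 · T[11,3]:3*9330+511=28501 · T[11,4]:4*34105+9330=145750
[12] T[12,1]:1*1+0=1 · T[12,2]:2*1023+1=2047 · T[12,3]:3*28501+1023=86526 · T[12,4]:4*145750+28501=611501
Read S(12,1) = 1, S(12,2) = 2047, S(12,3) = 86526, S(12,4) = 611501.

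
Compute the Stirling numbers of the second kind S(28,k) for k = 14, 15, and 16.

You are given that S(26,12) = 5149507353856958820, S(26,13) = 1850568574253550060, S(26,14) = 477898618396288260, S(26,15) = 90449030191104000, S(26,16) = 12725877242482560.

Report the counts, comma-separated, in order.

r27: T_27,13=13×1850568574253550060+5149507353856958820=29206898819153109600; T_27,14=14×477898618396288260+1850568574253550060=8541149231801585700; T_27,15=15×90449030191104000+477898618396288260=1834634071262848260; T_27,16=16×12725877242482560+90449030191104000=294063066070824960
r28: T_28,14=14×8541149231801585700+29206898819153109600=148782988064375309400; T_28,15=15×1834634071262848260+8541149231801585700=36060660300744309600; T_28,16=16×294063066070824960+1834634071262848260=6539643128396047620
Read S(28,14) = 148782988064375309400, S(28,15) = 36060660300744309600, S(28,16) = 6539643128396047620.

148782988064375309400, 36060660300744309600, 6539643128396047620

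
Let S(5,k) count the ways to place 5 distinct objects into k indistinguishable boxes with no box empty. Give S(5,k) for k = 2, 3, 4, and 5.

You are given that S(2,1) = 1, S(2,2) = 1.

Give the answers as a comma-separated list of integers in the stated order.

row 3: T[3][1]=1·1+0=1  T[3][2]=2·1+1=3  T[3][3]=3·0+1=1
row 4: T[4][1]=1·1+0=1  T[4][2]=2·3+1=7  T[4][3]=3·1+3=6  T[4][4]=4·0+1=1
row 5: T[5][2]=2·7+1=15  T[5][3]=3·6+7=25  T[5][4]=4·1+6=10  T[5][5]=5·0+1=1
Read S(5,2) = 15, S(5,3) = 25, S(5,4) = 10, S(5,5) = 1.

15, 25, 10, 1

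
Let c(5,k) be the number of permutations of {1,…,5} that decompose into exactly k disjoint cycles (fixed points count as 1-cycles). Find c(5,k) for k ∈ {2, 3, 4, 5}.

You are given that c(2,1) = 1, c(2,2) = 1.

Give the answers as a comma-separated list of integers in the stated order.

50, 35, 10, 1

r3: T_3,1=2×1+0=2; T_3,2=2×1+1=3; T_3,3=2×0+1=1
r4: T_4,1=3×2+0=6; T_4,2=3×3+2=11; T_4,3=3×1+3=6; T_4,4=3×0+1=1
r5: T_5,2=4×11+6=50; T_5,3=4×6+11=35; T_5,4=4×1+6=10; T_5,5=4×0+1=1
Read c(5,2) = 50, c(5,3) = 35, c(5,4) = 10, c(5,5) = 1.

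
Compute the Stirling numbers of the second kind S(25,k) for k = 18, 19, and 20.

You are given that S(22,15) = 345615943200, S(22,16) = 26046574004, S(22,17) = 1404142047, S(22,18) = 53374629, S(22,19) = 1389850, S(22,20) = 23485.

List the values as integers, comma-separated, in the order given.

row 23: T[23][16]=16·26046574004+345615943200=762361127264  T[23][17]=17·1404142047+26046574004=49916988803  T[23][18]=18·53374629+1404142047=2364885369  T[23][19]=19·1389850+53374629=79781779  T[23][20]=20·23485+1389850=1859550
row 24: T[24][17]=17·49916988803+762361127264=1610949936915  T[24][18]=18·2364885369+49916988803=92484925445  T[24][19]=19·79781779+2364885369=3880739170  T[24][20]=20·1859550+79781779=116972779
row 25: T[25][18]=18·92484925445+1610949936915=3275678594925  T[25][19]=19·3880739170+92484925445=166218969675  T[25][20]=20·116972779+3880739170=6220194750
Read S(25,18) = 3275678594925, S(25,19) = 166218969675, S(25,20) = 6220194750.

3275678594925, 166218969675, 6220194750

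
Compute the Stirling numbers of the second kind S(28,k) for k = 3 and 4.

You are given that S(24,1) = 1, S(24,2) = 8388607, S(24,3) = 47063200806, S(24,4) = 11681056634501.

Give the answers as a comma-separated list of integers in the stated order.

3812664524766, 2998587019946701

@25  (25,1):1·1+0→1, (25,2):8388607·2+1→16777215, (25,3):47063200806·3+8388607→141197991025, (25,4):11681056634501·4+47063200806→46771289738810
@26  (26,1):1·1+0→1, (26,2):16777215·2+1→33554431, (26,3):141197991025·3+16777215→423610750290, (26,4):46771289738810·4+141197991025→187226356946265
@27  (27,2):33554431·2+1→67108863, (27,3):423610750290·3+33554431→1270865805301, (27,4):187226356946265·4+423610750290→749329038535350
@28  (28,3):1270865805301·3+67108863→3812664524766, (28,4):749329038535350·4+1270865805301→2998587019946701
Read S(28,3) = 3812664524766, S(28,4) = 2998587019946701.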